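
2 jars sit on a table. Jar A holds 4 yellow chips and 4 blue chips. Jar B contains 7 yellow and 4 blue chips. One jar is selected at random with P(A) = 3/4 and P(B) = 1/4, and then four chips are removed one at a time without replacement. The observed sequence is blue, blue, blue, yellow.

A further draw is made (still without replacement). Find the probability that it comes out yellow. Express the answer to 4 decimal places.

0.7618

Compute the likelihood of the observed sequence for each case: P(data | jar A) = (4/8)(3/7)(2/6)(4/5) = 0.057143; P(data | jar B) = (4/11)(3/10)(2/9)(7/8) = 0.021212.
Weighting by the prior gives 3/4 · 0.057143 = 0.042857, 1/4 · 0.021212 = 0.005303; these sum to 0.04816.
Dividing through by the total gives posterior P(jar A | data) = 0.88989, P(jar B | data) = 0.11011.
The predictive probability is P(yellow next | data) = (3/4)(0.88989) + (6/7)(0.11011) = 0.7618.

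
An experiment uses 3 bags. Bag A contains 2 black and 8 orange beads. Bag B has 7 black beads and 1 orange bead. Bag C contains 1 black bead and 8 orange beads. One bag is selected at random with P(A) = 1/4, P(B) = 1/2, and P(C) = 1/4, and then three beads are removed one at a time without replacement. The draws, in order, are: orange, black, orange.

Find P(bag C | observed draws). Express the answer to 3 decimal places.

0.417

The likelihood of the observed sequence under each hypothesis: P(data | bag A) = (8/10)(2/9)(7/8) = 7/45; P(data | bag B) = (1/8)(7/7)(0/6) = 0; P(data | bag C) = (8/9)(1/8)(7/7) = 1/9.
The prior-weighted likelihoods are 1/4 · 7/45 = 7/180, 1/2 · 0 = 0, 1/4 · 1/9 = 1/36; summing to 1/15.
Therefore the posterior P(bag C | data) = (1/36) / (1/15) = 5/12.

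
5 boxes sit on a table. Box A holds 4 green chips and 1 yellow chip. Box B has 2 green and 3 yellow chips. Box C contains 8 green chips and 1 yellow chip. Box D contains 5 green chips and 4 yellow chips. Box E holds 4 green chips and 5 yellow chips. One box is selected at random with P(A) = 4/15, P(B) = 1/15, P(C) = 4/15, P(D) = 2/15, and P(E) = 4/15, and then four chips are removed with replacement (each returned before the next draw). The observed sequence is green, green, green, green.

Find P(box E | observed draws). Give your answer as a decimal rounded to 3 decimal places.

For each hypothesis, P(data | H) works out to: P(data | box A) = (4/5)(4/5)(4/5)(4/5) = 0.4096; P(data | box B) = (2/5)(2/5)(2/5)(2/5) = 0.0256; P(data | box C) = (8/9)(8/9)(8/9)(8/9) = 0.6243; P(data | box D) = (5/9)(5/9)(5/9)(5/9) = 0.09526; P(data | box E) = (4/9)(4/9)(4/9)(4/9) = 0.039018.
Weighting by the prior gives 4/15 · 0.4096 = 0.10923, 1/15 · 0.0256 = 0.0017067, 4/15 · 0.6243 = 0.16648, 2/15 · 0.09526 = 0.012701, 4/15 · 0.039018 = 0.010405; these sum to 0.30052.
So P(box E | data) = (0.010405) / (0.30052) = 0.034623.

0.035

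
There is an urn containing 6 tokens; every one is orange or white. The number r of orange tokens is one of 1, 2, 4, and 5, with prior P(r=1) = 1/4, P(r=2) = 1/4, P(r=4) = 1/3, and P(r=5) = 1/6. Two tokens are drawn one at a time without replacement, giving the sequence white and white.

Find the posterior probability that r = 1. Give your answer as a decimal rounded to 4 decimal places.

0.5769

Compute the likelihood of the observed sequence for each case: P(data | r = 1) = (5/6)(4/5) = 2/3; P(data | r = 2) = (4/6)(3/5) = 2/5; P(data | r = 4) = (2/6)(1/5) = 1/15; P(data | r = 5) = (1/6)(0/5) = 0.
Multiplying each by its prior: 1/4 · 2/3 = 1/6, 1/4 · 2/5 = 1/10, 1/3 · 1/15 = 1/45, 1/6 · 0 = 0; these sum to 13/45.
Hence P(r = 1 | data) = (1/6) / (13/45) = 15/26.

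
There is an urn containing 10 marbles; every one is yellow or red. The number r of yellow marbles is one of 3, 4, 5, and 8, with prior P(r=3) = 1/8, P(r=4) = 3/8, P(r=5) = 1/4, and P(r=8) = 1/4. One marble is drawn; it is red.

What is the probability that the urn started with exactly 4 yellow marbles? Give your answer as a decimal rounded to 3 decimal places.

Compute the likelihood of this draw for each case: P(data | r = 3) = (7/10) = 7/10; P(data | r = 4) = (6/10) = 3/5; P(data | r = 5) = (5/10) = 1/2; P(data | r = 8) = (2/10) = 1/5.
Multiplying each by its prior: 1/8 · 7/10 = 7/80, 3/8 · 3/5 = 9/40, 1/4 · 1/2 = 1/8, 1/4 · 1/5 = 1/20; summing to 39/80.
Therefore the posterior P(r = 4 | data) = (9/40) / (39/80) = 6/13.

0.462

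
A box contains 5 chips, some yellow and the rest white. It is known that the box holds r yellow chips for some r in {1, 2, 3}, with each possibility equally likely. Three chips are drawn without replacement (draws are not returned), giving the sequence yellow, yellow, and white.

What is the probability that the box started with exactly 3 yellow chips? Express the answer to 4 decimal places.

0.6667

Under each hypothesis, the probability of the observed sequence is: P(data | r = 1) = (1/5)(0/4) = 0; P(data | r = 2) = (2/5)(1/4)(3/3) = 1/10; P(data | r = 3) = (3/5)(2/4)(2/3) = 1/5.
Multiplying each by its prior: 1/3 · 0 = 0, 1/3 · 1/10 = 1/30, 1/3 · 1/5 = 1/15; summing to 1/10.
Therefore the posterior P(r = 3 | data) = (1/15) / (1/10) = 2/3.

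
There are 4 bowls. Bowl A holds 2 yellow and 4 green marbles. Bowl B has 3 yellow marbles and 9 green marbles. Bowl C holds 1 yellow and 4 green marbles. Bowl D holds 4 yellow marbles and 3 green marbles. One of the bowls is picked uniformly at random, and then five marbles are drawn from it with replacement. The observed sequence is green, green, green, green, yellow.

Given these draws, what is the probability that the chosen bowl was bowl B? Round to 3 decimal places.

For each hypothesis, P(data | H) works out to: P(data | bowl A) = (4/6)(4/6)(4/6)(4/6)(2/6) = 0.065844; P(data | bowl B) = (9/12)(9/12)(9/12)(9/12)(3/12) = 0.079102; P(data | bowl C) = (4/5)(4/5)(4/5)(4/5)(1/5) = 0.08192; P(data | bowl D) = (3/7)(3/7)(3/7)(3/7)(4/7) = 0.019278.
Weighting by the prior gives 1/4 · 0.065844 = 0.016461, 1/4 · 0.079102 = 0.019775, 1/4 · 0.08192 = 0.02048, 1/4 · 0.019278 = 0.0048194; with total 0.061536.
Therefore the posterior P(bowl B | data) = (0.019775) / (0.061536) = 0.32136.

0.321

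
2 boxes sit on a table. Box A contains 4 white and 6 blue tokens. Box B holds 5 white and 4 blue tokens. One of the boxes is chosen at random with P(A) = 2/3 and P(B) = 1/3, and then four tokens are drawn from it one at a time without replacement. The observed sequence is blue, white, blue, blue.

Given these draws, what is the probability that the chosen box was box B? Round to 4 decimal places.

The likelihood of the observed sequence under each hypothesis: P(data | box A) = (6/10)(4/9)(5/8)(4/7) = 2/21; P(data | box B) = (4/9)(5/8)(3/7)(2/6) = 5/126.
The prior-weighted likelihoods are 2/3 · 2/21 = 4/63, 1/3 · 5/126 = 5/378; with total 29/378.
By Bayes' rule, P(box B | data) = (5/378) / (29/378) = 5/29.

0.1724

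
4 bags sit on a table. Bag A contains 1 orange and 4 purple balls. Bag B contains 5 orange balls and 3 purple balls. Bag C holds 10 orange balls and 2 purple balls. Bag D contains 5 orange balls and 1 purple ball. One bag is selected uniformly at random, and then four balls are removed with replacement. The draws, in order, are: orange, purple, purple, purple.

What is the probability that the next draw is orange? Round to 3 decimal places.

0.332

Compute the likelihood of the observed sequence for each case: P(data | bag A) = (1/5)(4/5)(4/5)(4/5) = 0.1024; P(data | bag B) = (5/8)(3/8)(3/8)(3/8) = 0.032959; P(data | bag C) = (10/12)(2/12)(2/12)(2/12) = 0.003858; P(data | bag D) = (5/6)(1/6)(1/6)(1/6) = 0.003858.
Weighting by the prior gives 1/4 · 0.1024 = 0.0256, 1/4 · 0.032959 = 0.0082397, 1/4 · 0.003858 = 0.00096451, 1/4 · 0.003858 = 0.00096451; summing to 0.035769.
The posterior is then P(bag A | data) = 0.71571, P(bag B | data) = 0.23036, P(bag C | data) = 0.026965, P(bag D | data) = 0.026965.
Averaging over the posterior, P(orange next | data) = (1/5)(0.71571) + (5/8)(0.23036) + (5/6)(0.026965) + (5/6)(0.026965) = 0.33206.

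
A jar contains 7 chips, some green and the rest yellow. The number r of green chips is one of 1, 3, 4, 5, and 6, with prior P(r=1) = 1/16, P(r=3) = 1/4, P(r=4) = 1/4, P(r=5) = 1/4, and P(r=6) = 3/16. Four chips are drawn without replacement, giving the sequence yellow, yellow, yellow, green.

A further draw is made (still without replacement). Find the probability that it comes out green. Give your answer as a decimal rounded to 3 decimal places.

0.571

Under each hypothesis, the probability of the observed sequence is: P(data | r = 1) = (6/7)(5/6)(4/5)(1/4) = 1/7; P(data | r = 3) = (4/7)(3/6)(2/5)(3/4) = 3/35; P(data | r = 4) = (3/7)(2/6)(1/5)(4/4) = 1/35; P(data | r = 5) = (2/7)(1/6)(0/5) = 0; P(data | r = 6) = (1/7)(0/6) = 0.
Weighting by the prior gives 1/16 · 1/7 = 1/112, 1/4 · 3/35 = 3/140, 1/4 · 1/35 = 1/140, 1/4 · 0 = 0, 3/16 · 0 = 0; these sum to 3/80.
The posterior is then P(r = 1 | data) = 5/21, P(r = 3 | data) = 4/7, P(r = 4 | data) = 4/21, P(r = 5 | data) = 0, P(r = 6 | data) = 0.
The predictive probability is P(green next | data) = (0)(5/21) + (2/3)(4/7) + (1)(4/21) = 4/7.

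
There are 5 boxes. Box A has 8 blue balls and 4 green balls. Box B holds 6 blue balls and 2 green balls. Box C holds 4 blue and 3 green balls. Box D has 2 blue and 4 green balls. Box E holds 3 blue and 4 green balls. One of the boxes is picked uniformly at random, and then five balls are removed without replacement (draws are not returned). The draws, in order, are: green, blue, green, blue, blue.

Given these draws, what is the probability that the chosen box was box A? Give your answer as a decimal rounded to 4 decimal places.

Under each hypothesis, the probability of the observed sequence is: P(data | box A) = (4/12)(8/11)(3/10)(7/9)(6/8) = 0.042424; P(data | box B) = (2/8)(6/7)(1/6)(5/5)(4/4) = 0.035714; P(data | box C) = (3/7)(4/6)(2/5)(3/4)(2/3) = 0.057143; P(data | box D) = (4/6)(2/5)(3/4)(1/3)(0/2) = 0; P(data | box E) = (4/7)(3/6)(3/5)(2/4)(1/3) = 0.028571.
Multiplying each by its prior: 1/5 · 0.042424 = 0.0084848, 1/5 · 0.035714 = 0.0071429, 1/5 · 0.057143 = 0.011429, 1/5 · 0 = 0, 1/5 · 0.028571 = 0.0057143; with total 0.032771.
So P(box A | data) = (0.0084848) / (0.032771) = 0.25892.

0.2589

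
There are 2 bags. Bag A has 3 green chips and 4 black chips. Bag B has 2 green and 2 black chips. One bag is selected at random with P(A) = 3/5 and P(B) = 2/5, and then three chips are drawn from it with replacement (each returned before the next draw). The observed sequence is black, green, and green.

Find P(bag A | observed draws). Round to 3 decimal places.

0.557

Compute the likelihood of the observed sequence for each case: P(data | bag A) = (4/7)(3/7)(3/7) = 0.10496; P(data | bag B) = (2/4)(2/4)(2/4) = 0.125.
Multiplying each by its prior: 3/5 · 0.10496 = 0.062974, 2/5 · 0.125 = 0.05; these sum to 0.11297.
Hence P(bag A | data) = (0.062974) / (0.11297) = 0.55742.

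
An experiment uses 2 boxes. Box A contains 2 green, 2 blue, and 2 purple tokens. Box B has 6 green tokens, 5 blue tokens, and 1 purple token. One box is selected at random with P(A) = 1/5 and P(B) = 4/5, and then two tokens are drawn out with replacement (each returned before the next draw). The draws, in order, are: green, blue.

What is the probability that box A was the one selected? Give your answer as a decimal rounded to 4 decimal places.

0.1176

Under each hypothesis, the probability of the observed sequence is: P(data | box A) = (2/6)(2/6) = 1/9; P(data | box B) = (6/12)(5/12) = 5/24.
The prior-weighted likelihoods are 1/5 · 1/9 = 1/45, 4/5 · 5/24 = 1/6; with total 17/90.
So P(box A | data) = (1/45) / (17/90) = 2/17.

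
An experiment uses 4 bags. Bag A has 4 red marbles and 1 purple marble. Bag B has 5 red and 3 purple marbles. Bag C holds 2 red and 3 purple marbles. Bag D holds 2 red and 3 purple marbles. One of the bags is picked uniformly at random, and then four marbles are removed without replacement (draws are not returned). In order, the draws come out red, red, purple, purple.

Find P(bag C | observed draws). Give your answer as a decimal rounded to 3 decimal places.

Compute the likelihood of the observed sequence for each case: P(data | bag A) = (4/5)(3/4)(1/3)(0/2) = 0; P(data | bag B) = (5/8)(4/7)(3/6)(2/5) = 1/14; P(data | bag C) = (2/5)(1/4)(3/3)(2/2) = 1/10; P(data | bag D) = (2/5)(1/4)(3/3)(2/2) = 1/10.
Multiplying each by its prior: 1/4 · 0 = 0, 1/4 · 1/14 = 1/56, 1/4 · 1/10 = 1/40, 1/4 · 1/10 = 1/40; with total 19/280.
Hence P(bag C | data) = (1/40) / (19/280) = 7/19.

0.368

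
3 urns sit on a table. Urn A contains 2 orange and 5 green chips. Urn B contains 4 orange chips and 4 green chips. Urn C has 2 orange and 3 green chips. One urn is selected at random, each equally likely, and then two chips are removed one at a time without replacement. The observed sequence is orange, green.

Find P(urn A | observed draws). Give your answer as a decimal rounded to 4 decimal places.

0.2890

Compute the likelihood of the observed sequence for each case: P(data | urn A) = (2/7)(5/6) = 5/21; P(data | urn B) = (4/8)(4/7) = 2/7; P(data | urn C) = (2/5)(3/4) = 3/10.
Weighting by the prior gives 1/3 · 5/21 = 5/63, 1/3 · 2/7 = 2/21, 1/3 · 3/10 = 1/10; with total 173/630.
Therefore the posterior P(urn A | data) = (5/63) / (173/630) = 50/173.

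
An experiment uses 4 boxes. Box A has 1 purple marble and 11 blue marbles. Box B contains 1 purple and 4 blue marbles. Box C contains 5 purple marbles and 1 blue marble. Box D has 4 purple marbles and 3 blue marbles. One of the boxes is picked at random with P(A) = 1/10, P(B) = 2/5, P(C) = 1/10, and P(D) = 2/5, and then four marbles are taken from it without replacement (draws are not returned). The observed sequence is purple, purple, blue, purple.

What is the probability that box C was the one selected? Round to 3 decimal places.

0.327

Under each hypothesis, the probability of the observed sequence is: P(data | box A) = (1/12)(0/11) = 0; P(data | box B) = (1/5)(0/4) = 0; P(data | box C) = (5/6)(4/5)(1/4)(3/3) = 0.16667; P(data | box D) = (4/7)(3/6)(3/5)(2/4) = 0.085714.
The prior-weighted likelihoods are 1/10 · 0 = 0, 2/5 · 0 = 0, 1/10 · 0.16667 = 0.016667, 2/5 · 0.085714 = 0.034286; with total 0.050952.
Therefore the posterior P(box C | data) = (0.016667) / (0.050952) = 0.3271.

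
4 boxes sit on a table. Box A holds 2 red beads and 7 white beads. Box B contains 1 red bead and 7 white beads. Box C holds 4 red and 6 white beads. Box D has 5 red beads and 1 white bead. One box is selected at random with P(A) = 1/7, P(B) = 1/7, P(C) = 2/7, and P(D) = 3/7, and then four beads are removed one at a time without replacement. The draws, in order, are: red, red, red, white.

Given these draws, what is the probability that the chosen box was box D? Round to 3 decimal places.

The likelihood of the observed sequence under each hypothesis: P(data | box A) = (2/9)(1/8)(0/7) = 0; P(data | box B) = (1/8)(0/7) = 0; P(data | box C) = (4/10)(3/9)(2/8)(6/7) = 1/35; P(data | box D) = (5/6)(4/5)(3/4)(1/3) = 1/6.
Weighting by the prior gives 1/7 · 0 = 0, 1/7 · 0 = 0, 2/7 · 1/35 = 2/245, 3/7 · 1/6 = 1/14; these sum to 39/490.
Therefore the posterior P(box D | data) = (1/14) / (39/490) = 35/39.

0.897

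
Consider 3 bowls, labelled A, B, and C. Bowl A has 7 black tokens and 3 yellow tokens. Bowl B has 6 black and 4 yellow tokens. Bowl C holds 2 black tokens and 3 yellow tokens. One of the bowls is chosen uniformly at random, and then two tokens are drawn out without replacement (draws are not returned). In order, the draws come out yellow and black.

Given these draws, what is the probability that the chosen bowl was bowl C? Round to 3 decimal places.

0.375

Compute the likelihood of the observed sequence for each case: P(data | bowl A) = (3/10)(7/9) = 7/30; P(data | bowl B) = (4/10)(6/9) = 4/15; P(data | bowl C) = (3/5)(2/4) = 3/10.
The prior-weighted likelihoods are 1/3 · 7/30 = 7/90, 1/3 · 4/15 = 4/45, 1/3 · 3/10 = 1/10; summing to 4/15.
Therefore the posterior P(bowl C | data) = (1/10) / (4/15) = 3/8.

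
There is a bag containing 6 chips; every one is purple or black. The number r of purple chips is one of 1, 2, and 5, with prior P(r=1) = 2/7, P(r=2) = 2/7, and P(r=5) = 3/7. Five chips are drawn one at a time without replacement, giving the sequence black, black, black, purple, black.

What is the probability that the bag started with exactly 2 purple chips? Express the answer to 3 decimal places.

The likelihood of the observed sequence under each hypothesis: P(data | r = 1) = (5/6)(4/5)(3/4)(1/3)(2/2) = 1/6; P(data | r = 2) = (4/6)(3/5)(2/4)(2/3)(1/2) = 1/15; P(data | r = 5) = (1/6)(0/5) = 0.
Weighting by the prior gives 2/7 · 1/6 = 1/21, 2/7 · 1/15 = 2/105, 3/7 · 0 = 0; with total 1/15.
Hence P(r = 2 | data) = (2/105) / (1/15) = 2/7.

0.286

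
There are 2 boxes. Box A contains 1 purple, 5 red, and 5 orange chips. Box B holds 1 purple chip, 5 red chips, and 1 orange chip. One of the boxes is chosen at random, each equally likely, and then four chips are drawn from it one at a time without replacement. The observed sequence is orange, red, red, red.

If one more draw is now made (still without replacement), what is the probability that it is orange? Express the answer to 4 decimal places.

Under each hypothesis, the probability of the observed sequence is: P(data | box A) = (5/11)(5/10)(4/9)(3/8) = 0.037879; P(data | box B) = (1/7)(5/6)(4/5)(3/4) = 0.071429.
Weighting by the prior gives 1/2 · 0.037879 = 0.018939, 1/2 · 0.071429 = 0.035714; summing to 0.054654.
Dividing through by the total gives posterior P(box A | data) = 0.34653, P(box B | data) = 0.65347.
The predictive probability is P(orange next | data) = (4/7)(0.34653) + (0)(0.65347) = 0.19802.

0.1980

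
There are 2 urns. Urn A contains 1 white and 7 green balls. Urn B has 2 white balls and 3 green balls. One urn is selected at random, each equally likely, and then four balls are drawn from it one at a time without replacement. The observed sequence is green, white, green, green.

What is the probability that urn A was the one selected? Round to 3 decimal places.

0.556

For each hypothesis, P(data | H) works out to: P(data | urn A) = (7/8)(1/7)(6/6)(5/5) = 1/8; P(data | urn B) = (3/5)(2/4)(2/3)(1/2) = 1/10.
The prior-weighted likelihoods are 1/2 · 1/8 = 1/16, 1/2 · 1/10 = 1/20; with total 9/80.
So P(urn A | data) = (1/16) / (9/80) = 5/9.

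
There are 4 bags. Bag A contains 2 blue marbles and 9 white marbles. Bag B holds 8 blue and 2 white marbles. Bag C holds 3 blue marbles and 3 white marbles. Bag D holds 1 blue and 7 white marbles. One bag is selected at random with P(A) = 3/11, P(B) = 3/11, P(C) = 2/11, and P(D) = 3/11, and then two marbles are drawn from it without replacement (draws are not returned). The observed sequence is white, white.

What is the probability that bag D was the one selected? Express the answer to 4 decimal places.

Under each hypothesis, the probability of the observed sequence is: P(data | bag A) = (9/11)(8/10) = 0.65455; P(data | bag B) = (2/10)(1/9) = 0.022222; P(data | bag C) = (3/6)(2/5) = 0.2; P(data | bag D) = (7/8)(6/7) = 0.75.
Multiplying each by its prior: 3/11 · 0.65455 = 0.17851, 3/11 · 0.022222 = 0.0060606, 2/11 · 0.2 = 0.036364, 3/11 · 0.75 = 0.20455; these sum to 0.42548.
By Bayes' rule, P(bag D | data) = (0.20455) / (0.42548) = 0.48074.

0.4807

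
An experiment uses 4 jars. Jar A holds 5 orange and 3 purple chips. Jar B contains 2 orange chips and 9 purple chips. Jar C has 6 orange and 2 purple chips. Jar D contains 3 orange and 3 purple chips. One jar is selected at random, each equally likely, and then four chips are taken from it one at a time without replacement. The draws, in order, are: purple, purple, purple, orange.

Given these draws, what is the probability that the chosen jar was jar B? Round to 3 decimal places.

0.652

Under each hypothesis, the probability of the observed sequence is: P(data | jar A) = (3/8)(2/7)(1/6)(5/5) = 0.017857; P(data | jar B) = (9/11)(8/10)(7/9)(2/8) = 0.12727; P(data | jar C) = (2/8)(1/7)(0/6) = 0; P(data | jar D) = (3/6)(2/5)(1/4)(3/3) = 0.05.
The prior-weighted likelihoods are 1/4 · 0.017857 = 0.0044643, 1/4 · 0.12727 = 0.031818, 1/4 · 0 = 0, 1/4 · 0.05 = 0.0125; these sum to 0.048782.
By Bayes' rule, P(jar B | data) = (0.031818) / (0.048782) = 0.65225.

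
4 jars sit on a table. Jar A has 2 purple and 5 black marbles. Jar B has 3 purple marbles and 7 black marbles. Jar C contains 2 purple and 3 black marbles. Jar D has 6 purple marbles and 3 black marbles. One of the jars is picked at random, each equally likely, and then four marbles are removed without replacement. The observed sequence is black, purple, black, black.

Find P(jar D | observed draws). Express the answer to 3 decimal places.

0.031

Compute the likelihood of the observed sequence for each case: P(data | jar A) = (5/7)(2/6)(4/5)(3/4) = 0.14286; P(data | jar B) = (7/10)(3/9)(6/8)(5/7) = 0.125; P(data | jar C) = (3/5)(2/4)(2/3)(1/2) = 0.1; P(data | jar D) = (3/9)(6/8)(2/7)(1/6) = 0.011905.
Multiplying each by its prior: 1/4 · 0.14286 = 0.035714, 1/4 · 0.125 = 0.03125, 1/4 · 0.1 = 0.025, 1/4 · 0.011905 = 0.0029762; with total 0.09494.
Therefore the posterior P(jar D | data) = (0.0029762) / (0.09494) = 0.031348.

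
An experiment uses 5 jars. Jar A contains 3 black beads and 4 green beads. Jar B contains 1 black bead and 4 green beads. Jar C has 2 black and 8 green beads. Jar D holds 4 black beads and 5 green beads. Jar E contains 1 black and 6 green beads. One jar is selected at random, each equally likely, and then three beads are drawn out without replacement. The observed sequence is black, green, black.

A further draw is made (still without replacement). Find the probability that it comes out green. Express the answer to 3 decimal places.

0.733

The likelihood of the observed sequence under each hypothesis: P(data | jar A) = (3/7)(4/6)(2/5) = 4/35; P(data | jar B) = (1/5)(4/4)(0/3) = 0; P(data | jar C) = (2/10)(8/9)(1/8) = 1/45; P(data | jar D) = (4/9)(5/8)(3/7) = 5/42; P(data | jar E) = (1/7)(6/6)(0/5) = 0.
The prior-weighted likelihoods are 1/5 · 4/35 = 4/175, 1/5 · 0 = 0, 1/5 · 1/45 = 1/225, 1/5 · 5/42 = 1/42, 1/5 · 0 = 0; these sum to 23/450.
Normalising, the posterior is P(jar A | data) = 72/161, P(jar B | data) = 0, P(jar C | data) = 2/23, P(jar D | data) = 75/161, P(jar E | data) = 0.
The predictive probability is P(green next | data) = (3/4)(72/161) + (1)(2/23) + (2/3)(75/161) = 118/161.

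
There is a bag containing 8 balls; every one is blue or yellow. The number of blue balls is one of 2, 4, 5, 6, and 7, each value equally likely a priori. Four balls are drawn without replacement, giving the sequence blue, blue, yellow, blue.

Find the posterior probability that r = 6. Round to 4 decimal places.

0.3306

The likelihood of the observed sequence under each hypothesis: P(data | r = 2) = (2/8)(1/7)(6/6)(0/5) = 0; P(data | r = 4) = (4/8)(3/7)(4/6)(2/5) = 0.057143; P(data | r = 5) = (5/8)(4/7)(3/6)(3/5) = 0.10714; P(data | r = 6) = (6/8)(5/7)(2/6)(4/5) = 0.14286; P(data | r = 7) = (7/8)(6/7)(1/6)(5/5) = 0.125.
Weighting by the prior gives 1/5 · 0 = 0, 1/5 · 0.057143 = 0.011429, 1/5 · 0.10714 = 0.021429, 1/5 · 0.14286 = 0.028571, 1/5 · 0.125 = 0.025; summing to 0.086429.
By Bayes' rule, P(r = 6 | data) = (0.028571) / (0.086429) = 0.33058.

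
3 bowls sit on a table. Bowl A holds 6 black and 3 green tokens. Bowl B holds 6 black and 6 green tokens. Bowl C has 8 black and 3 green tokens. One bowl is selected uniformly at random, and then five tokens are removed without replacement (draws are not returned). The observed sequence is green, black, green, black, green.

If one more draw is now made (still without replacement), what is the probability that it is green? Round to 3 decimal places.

0.291

Under each hypothesis, the probability of the observed sequence is: P(data | bowl A) = (3/9)(6/8)(2/7)(5/6)(1/5) = 0.011905; P(data | bowl B) = (6/12)(6/11)(5/10)(5/9)(4/8) = 0.037879; P(data | bowl C) = (3/11)(8/10)(2/9)(7/8)(1/7) = 0.0060606.
The prior-weighted likelihoods are 1/3 · 0.011905 = 0.0039683, 1/3 · 0.037879 = 0.012626, 1/3 · 0.0060606 = 0.0020202; with total 0.018615.
Normalising, the posterior is P(bowl A | data) = 0.21318, P(bowl B | data) = 0.67829, P(bowl C | data) = 0.10853.
The predictive probability is P(green next | data) = (0)(0.21318) + (3/7)(0.67829) + (0)(0.10853) = 0.2907.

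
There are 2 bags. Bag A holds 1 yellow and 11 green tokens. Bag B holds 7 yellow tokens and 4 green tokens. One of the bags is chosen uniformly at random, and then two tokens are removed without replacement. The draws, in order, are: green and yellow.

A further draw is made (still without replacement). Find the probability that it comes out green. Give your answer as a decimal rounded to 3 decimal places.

0.498

The likelihood of the observed sequence under each hypothesis: P(data | bag A) = (11/12)(1/11) = 0.083333; P(data | bag B) = (4/11)(7/10) = 0.25455.
Multiplying each by its prior: 1/2 · 0.083333 = 0.041667, 1/2 · 0.25455 = 0.12727; these sum to 0.16894.
Normalising, the posterior is P(bag A | data) = 0.24664, P(bag B | data) = 0.75336.
The predictive probability is P(green next | data) = (1)(0.24664) + (1/3)(0.75336) = 0.49776.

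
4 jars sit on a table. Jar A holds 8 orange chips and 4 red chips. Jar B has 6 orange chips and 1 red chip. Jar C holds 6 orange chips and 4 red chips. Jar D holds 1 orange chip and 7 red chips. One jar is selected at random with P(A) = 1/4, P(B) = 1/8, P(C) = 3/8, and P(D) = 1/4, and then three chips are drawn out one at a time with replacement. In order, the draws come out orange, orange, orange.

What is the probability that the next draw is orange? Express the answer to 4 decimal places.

0.7065

The likelihood of the observed sequence under each hypothesis: P(data | jar A) = (8/12)(8/12)(8/12) = 0.2963; P(data | jar B) = (6/7)(6/7)(6/7) = 0.62974; P(data | jar C) = (6/10)(6/10)(6/10) = 0.216; P(data | jar D) = (1/8)(1/8)(1/8) = 0.0019531.
The prior-weighted likelihoods are 1/4 · 0.2963 = 0.074074, 1/8 · 0.62974 = 0.078717, 3/8 · 0.216 = 0.081, 1/4 · 0.0019531 = 0.00048828; with total 0.23428.
Normalising, the posterior is P(jar A | data) = 0.31618, P(jar B | data) = 0.336, P(jar C | data) = 0.34574, P(jar D | data) = 0.0020842.
Averaging over the posterior, P(orange next | data) = (2/3)(0.31618) + (6/7)(0.336) + (3/5)(0.34574) + (1/8)(0.0020842) = 0.70649.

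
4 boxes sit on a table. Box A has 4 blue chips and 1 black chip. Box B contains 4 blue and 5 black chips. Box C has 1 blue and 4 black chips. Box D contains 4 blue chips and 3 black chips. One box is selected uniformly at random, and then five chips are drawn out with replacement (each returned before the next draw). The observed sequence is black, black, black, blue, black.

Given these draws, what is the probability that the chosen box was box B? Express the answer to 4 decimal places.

For each hypothesis, P(data | H) works out to: P(data | box A) = (1/5)(1/5)(1/5)(4/5)(1/5) = 0.00128; P(data | box B) = (5/9)(5/9)(5/9)(4/9)(5/9) = 0.042338; P(data | box C) = (4/5)(4/5)(4/5)(1/5)(4/5) = 0.08192; P(data | box D) = (3/7)(3/7)(3/7)(4/7)(3/7) = 0.019278.
The prior-weighted likelihoods are 1/4 · 0.00128 = 0.00032, 1/4 · 0.042338 = 0.010584, 1/4 · 0.08192 = 0.02048, 1/4 · 0.019278 = 0.0048194; these sum to 0.036204.
Therefore the posterior P(box B | data) = (0.010584) / (0.036204) = 0.29236.

0.2924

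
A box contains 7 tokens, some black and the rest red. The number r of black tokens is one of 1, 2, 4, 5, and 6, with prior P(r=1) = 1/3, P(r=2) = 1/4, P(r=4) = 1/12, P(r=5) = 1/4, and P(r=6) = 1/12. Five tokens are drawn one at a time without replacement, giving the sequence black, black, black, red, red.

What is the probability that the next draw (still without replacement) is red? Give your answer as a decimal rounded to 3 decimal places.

The likelihood of the observed sequence under each hypothesis: P(data | r = 1) = (1/7)(0/6) = 0; P(data | r = 2) = (2/7)(1/6)(0/5) = 0; P(data | r = 4) = (4/7)(3/6)(2/5)(3/4)(2/3) = 2/35; P(data | r = 5) = (5/7)(4/6)(3/5)(2/4)(1/3) = 1/21; P(data | r = 6) = (6/7)(5/6)(4/5)(1/4)(0/3) = 0.
The prior-weighted likelihoods are 1/3 · 0 = 0, 1/4 · 0 = 0, 1/12 · 2/35 = 1/210, 1/4 · 1/21 = 1/84, 1/12 · 0 = 0; these sum to 1/60.
Dividing through by the total gives posterior P(r = 1 | data) = 0, P(r = 2 | data) = 0, P(r = 4 | data) = 2/7, P(r = 5 | data) = 5/7, P(r = 6 | data) = 0.
Averaging over the posterior, P(red next | data) = (1/2)(2/7) + (0)(5/7) = 1/7.

0.143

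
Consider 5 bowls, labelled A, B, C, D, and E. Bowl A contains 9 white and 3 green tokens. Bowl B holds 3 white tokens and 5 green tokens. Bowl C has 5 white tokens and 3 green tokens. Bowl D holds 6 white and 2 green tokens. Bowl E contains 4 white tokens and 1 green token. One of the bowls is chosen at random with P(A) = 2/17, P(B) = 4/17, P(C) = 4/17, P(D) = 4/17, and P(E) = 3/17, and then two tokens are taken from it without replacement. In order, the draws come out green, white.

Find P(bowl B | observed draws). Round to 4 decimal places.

The likelihood of the observed sequence under each hypothesis: P(data | bowl A) = (3/12)(9/11) = 0.20455; P(data | bowl B) = (5/8)(3/7) = 0.26786; P(data | bowl C) = (3/8)(5/7) = 0.26786; P(data | bowl D) = (2/8)(6/7) = 0.21429; P(data | bowl E) = (1/5)(4/4) = 0.2.
Weighting by the prior gives 2/17 · 0.20455 = 0.024064, 4/17 · 0.26786 = 0.063025, 4/17 · 0.26786 = 0.063025, 4/17 · 0.21429 = 0.05042, 3/17 · 0.2 = 0.035294; summing to 0.23583.
By Bayes' rule, P(bowl B | data) = (0.063025) / (0.23583) = 0.26725.

0.2672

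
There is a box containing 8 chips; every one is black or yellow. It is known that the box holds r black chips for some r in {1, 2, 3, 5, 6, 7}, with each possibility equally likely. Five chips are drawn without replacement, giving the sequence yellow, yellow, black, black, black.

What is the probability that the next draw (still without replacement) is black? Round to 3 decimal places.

0.667

The likelihood of the observed sequence under each hypothesis: P(data | r = 1) = (7/8)(6/7)(1/6)(0/5) = 0; P(data | r = 2) = (6/8)(5/7)(2/6)(1/5)(0/4) = 0; P(data | r = 3) = (5/8)(4/7)(3/6)(2/5)(1/4) = 1/56; P(data | r = 5) = (3/8)(2/7)(5/6)(4/5)(3/4) = 3/56; P(data | r = 6) = (2/8)(1/7)(6/6)(5/5)(4/4) = 1/28; P(data | r = 7) = (1/8)(0/7) = 0.
The prior-weighted likelihoods are 1/6 · 0 = 0, 1/6 · 0 = 0, 1/6 · 1/56 = 1/336, 1/6 · 3/56 = 1/112, 1/6 · 1/28 = 1/168, 1/6 · 0 = 0; these sum to 1/56.
Dividing through by the total gives posterior P(r = 1 | data) = 0, P(r = 2 | data) = 0, P(r = 3 | data) = 1/6, P(r = 5 | data) = 1/2, P(r = 6 | data) = 1/3, P(r = 7 | data) = 0.
So P(black next | data) = Σ P(black next | H) P(H | data) = (0)(1/6) + (2/3)(1/2) + (1)(1/3) = 2/3.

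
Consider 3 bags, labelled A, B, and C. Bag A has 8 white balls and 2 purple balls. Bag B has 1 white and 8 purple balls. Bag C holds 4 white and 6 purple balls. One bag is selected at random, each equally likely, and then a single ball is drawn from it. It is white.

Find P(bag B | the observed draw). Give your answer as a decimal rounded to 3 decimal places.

0.085

Under each hypothesis, the probability of this draw is: P(data | bag A) = (8/10) = 4/5; P(data | bag B) = (1/9) = 1/9; P(data | bag C) = (4/10) = 2/5.
Weighting by the prior gives 1/3 · 4/5 = 4/15, 1/3 · 1/9 = 1/27, 1/3 · 2/5 = 2/15; with total 59/135.
Therefore the posterior P(bag B | data) = (1/27) / (59/135) = 5/59.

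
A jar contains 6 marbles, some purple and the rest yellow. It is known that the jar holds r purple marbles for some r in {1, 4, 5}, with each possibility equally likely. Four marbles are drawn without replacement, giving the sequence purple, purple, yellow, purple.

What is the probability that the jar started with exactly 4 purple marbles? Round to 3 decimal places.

Under each hypothesis, the probability of the observed sequence is: P(data | r = 1) = (1/6)(0/5) = 0; P(data | r = 4) = (4/6)(3/5)(2/4)(2/3) = 2/15; P(data | r = 5) = (5/6)(4/5)(1/4)(3/3) = 1/6.
Multiplying each by its prior: 1/3 · 0 = 0, 1/3 · 2/15 = 2/45, 1/3 · 1/6 = 1/18; summing to 1/10.
By Bayes' rule, P(r = 4 | data) = (2/45) / (1/10) = 4/9.

0.444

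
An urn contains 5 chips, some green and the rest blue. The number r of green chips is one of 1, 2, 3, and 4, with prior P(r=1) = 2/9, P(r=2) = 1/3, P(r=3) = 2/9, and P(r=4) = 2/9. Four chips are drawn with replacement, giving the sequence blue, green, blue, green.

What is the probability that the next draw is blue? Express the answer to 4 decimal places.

0.5148

The likelihood of the observed sequence under each hypothesis: P(data | r = 1) = (4/5)(1/5)(4/5)(1/5) = 0.0256; P(data | r = 2) = (3/5)(2/5)(3/5)(2/5) = 0.0576; P(data | r = 3) = (2/5)(3/5)(2/5)(3/5) = 0.0576; P(data | r = 4) = (1/5)(4/5)(1/5)(4/5) = 0.0256.
Multiplying each by its prior: 2/9 · 0.0256 = 0.0056889, 1/3 · 0.0576 = 0.0192, 2/9 · 0.0576 = 0.0128, 2/9 · 0.0256 = 0.0056889; summing to 0.043378.
Normalising, the posterior is P(r = 1 | data) = 0.13115, P(r = 2 | data) = 0.44262, P(r = 3 | data) = 0.29508, P(r = 4 | data) = 0.13115.
The predictive probability is P(blue next | data) = (4/5)(0.13115) + (3/5)(0.44262) + (2/5)(0.29508) + (1/5)(0.13115) = 0.51475.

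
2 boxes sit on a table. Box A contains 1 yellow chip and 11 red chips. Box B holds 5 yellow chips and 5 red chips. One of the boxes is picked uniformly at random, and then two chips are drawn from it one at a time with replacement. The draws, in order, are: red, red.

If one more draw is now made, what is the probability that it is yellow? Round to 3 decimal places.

Under each hypothesis, the probability of the observed sequence is: P(data | box A) = (11/12)(11/12) = 121/144; P(data | box B) = (5/10)(5/10) = 1/4.
The prior-weighted likelihoods are 1/2 · 121/144 = 121/288, 1/2 · 1/4 = 1/8; these sum to 157/288.
Dividing through by the total gives posterior P(box A | data) = 0.7707, P(box B | data) = 0.2293.
The predictive probability is P(yellow next | data) = (1/12)(0.7707) + (1/2)(0.2293) = 0.17887.

0.179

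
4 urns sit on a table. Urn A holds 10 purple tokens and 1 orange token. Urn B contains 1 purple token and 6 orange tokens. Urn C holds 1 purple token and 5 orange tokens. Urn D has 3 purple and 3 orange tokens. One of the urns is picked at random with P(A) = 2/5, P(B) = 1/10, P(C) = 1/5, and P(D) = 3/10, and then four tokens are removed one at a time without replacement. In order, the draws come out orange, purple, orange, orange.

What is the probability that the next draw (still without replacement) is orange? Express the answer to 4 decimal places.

0.7605

The likelihood of the observed sequence under each hypothesis: P(data | urn A) = (1/11)(10/10)(0/9) = 0; P(data | urn B) = (6/7)(1/6)(5/5)(4/4) = 0.14286; P(data | urn C) = (5/6)(1/5)(4/4)(3/3) = 0.16667; P(data | urn D) = (3/6)(3/5)(2/4)(1/3) = 0.05.
Multiplying each by its prior: 2/5 · 0 = 0, 1/10 · 0.14286 = 0.014286, 1/5 · 0.16667 = 0.033333, 3/10 · 0.05 = 0.015; summing to 0.062619.
The posterior is then P(urn A | data) = 0, P(urn B | data) = 0.22814, P(urn C | data) = 0.53232, P(urn D | data) = 0.23954.
So P(orange next | data) = Σ P(orange next | H) P(H | data) = (1)(0.22814) + (1)(0.53232) + (0)(0.23954) = 0.76046.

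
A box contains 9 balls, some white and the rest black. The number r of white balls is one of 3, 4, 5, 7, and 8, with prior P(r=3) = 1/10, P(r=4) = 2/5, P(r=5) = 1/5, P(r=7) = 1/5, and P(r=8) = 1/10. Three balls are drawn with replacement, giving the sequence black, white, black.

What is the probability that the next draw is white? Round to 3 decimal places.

Under each hypothesis, the probability of the observed sequence is: P(data | r = 3) = (6/9)(3/9)(6/9) = 0.14815; P(data | r = 4) = (5/9)(4/9)(5/9) = 0.13717; P(data | r = 5) = (4/9)(5/9)(4/9) = 0.10974; P(data | r = 7) = (2/9)(7/9)(2/9) = 0.038409; P(data | r = 8) = (1/9)(8/9)(1/9) = 0.010974.
Multiplying each by its prior: 1/10 · 0.14815 = 0.014815, 2/5 · 0.13717 = 0.05487, 1/5 · 0.10974 = 0.021948, 1/5 · 0.038409 = 0.0076818, 1/10 · 0.010974 = 0.0010974; summing to 0.10041.
Normalising, the posterior is P(r = 3 | data) = 0.14754, P(r = 4 | data) = 0.54645, P(r = 5 | data) = 0.21858, P(r = 7 | data) = 0.076503, P(r = 8 | data) = 0.010929.
So P(white next | data) = Σ P(white next | H) P(H | data) = (1/3)(0.14754) + (4/9)(0.54645) + (5/9)(0.21858) + (7/9)(0.076503) + (8/9)(0.010929) = 0.4827.

0.483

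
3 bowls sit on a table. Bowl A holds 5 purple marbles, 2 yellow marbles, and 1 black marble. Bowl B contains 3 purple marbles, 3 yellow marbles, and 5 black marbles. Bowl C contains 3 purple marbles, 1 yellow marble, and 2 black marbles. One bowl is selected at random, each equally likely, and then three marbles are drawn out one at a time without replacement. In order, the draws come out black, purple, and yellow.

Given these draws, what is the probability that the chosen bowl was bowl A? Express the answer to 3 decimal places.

0.238

Compute the likelihood of the observed sequence for each case: P(data | bowl A) = (1/8)(5/7)(2/6) = 0.029762; P(data | bowl B) = (5/11)(3/10)(3/9) = 0.045455; P(data | bowl C) = (2/6)(3/5)(1/4) = 0.05.
The prior-weighted likelihoods are 1/3 · 0.029762 = 0.0099206, 1/3 · 0.045455 = 0.015152, 1/3 · 0.05 = 0.016667; these sum to 0.041739.
By Bayes' rule, P(bowl A | data) = (0.0099206) / (0.041739) = 0.23768.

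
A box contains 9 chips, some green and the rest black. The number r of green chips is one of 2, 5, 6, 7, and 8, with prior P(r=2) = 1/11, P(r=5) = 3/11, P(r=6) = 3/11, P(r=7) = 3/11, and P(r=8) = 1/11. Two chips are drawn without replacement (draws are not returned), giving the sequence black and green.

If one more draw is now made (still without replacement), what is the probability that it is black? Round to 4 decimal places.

0.3323

Compute the likelihood of the observed sequence for each case: P(data | r = 2) = (7/9)(2/8) = 7/36; P(data | r = 5) = (4/9)(5/8) = 5/18; P(data | r = 6) = (3/9)(6/8) = 1/4; P(data | r = 7) = (2/9)(7/8) = 7/36; P(data | r = 8) = (1/9)(8/8) = 1/9.
The prior-weighted likelihoods are 1/11 · 7/36 = 7/396, 3/11 · 5/18 = 5/66, 3/11 · 1/4 = 3/44, 3/11 · 7/36 = 7/132, 1/11 · 1/9 = 1/99; with total 89/396.
Dividing through by the total gives posterior P(r = 2 | data) = 7/89, P(r = 5 | data) = 30/89, P(r = 6 | data) = 27/89, P(r = 7 | data) = 21/89, P(r = 8 | data) = 4/89.
The predictive probability is P(black next | data) = (6/7)(7/89) + (3/7)(30/89) + (2/7)(27/89) + (1/7)(21/89) + (0)(4/89) = 207/623.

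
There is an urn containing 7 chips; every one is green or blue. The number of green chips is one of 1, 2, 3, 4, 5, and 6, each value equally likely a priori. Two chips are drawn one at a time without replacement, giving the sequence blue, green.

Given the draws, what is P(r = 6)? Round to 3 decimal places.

Under each hypothesis, the probability of the observed sequence is: P(data | r = 1) = (6/7)(1/6) = 1/7; P(data | r = 2) = (5/7)(2/6) = 5/21; P(data | r = 3) = (4/7)(3/6) = 2/7; P(data | r = 4) = (3/7)(4/6) = 2/7; P(data | r = 5) = (2/7)(5/6) = 5/21; P(data | r = 6) = (1/7)(6/6) = 1/7.
Multiplying each by its prior: 1/6 · 1/7 = 1/42, 1/6 · 5/21 = 5/126, 1/6 · 2/7 = 1/21, 1/6 · 2/7 = 1/21, 1/6 · 5/21 = 5/126, 1/6 · 1/7 = 1/42; summing to 2/9.
By Bayes' rule, P(r = 6 | data) = (1/42) / (2/9) = 3/28.

0.107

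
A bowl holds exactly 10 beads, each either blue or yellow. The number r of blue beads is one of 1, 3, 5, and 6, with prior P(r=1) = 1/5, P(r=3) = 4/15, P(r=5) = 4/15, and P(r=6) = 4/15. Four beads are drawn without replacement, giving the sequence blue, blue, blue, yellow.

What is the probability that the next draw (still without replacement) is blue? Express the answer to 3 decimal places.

Compute the likelihood of the observed sequence for each case: P(data | r = 1) = (1/10)(0/9) = 0; P(data | r = 3) = (3/10)(2/9)(1/8)(7/7) = 0.0083333; P(data | r = 5) = (5/10)(4/9)(3/8)(5/7) = 0.059524; P(data | r = 6) = (6/10)(5/9)(4/8)(4/7) = 0.095238.
Multiplying each by its prior: 1/5 · 0 = 0, 4/15 · 0.0083333 = 0.0022222, 4/15 · 0.059524 = 0.015873, 4/15 · 0.095238 = 0.025397; these sum to 0.043492.
The posterior is then P(r = 1 | data) = 0, P(r = 3 | data) = 0.051095, P(r = 5 | data) = 0.36496, P(r = 6 | data) = 0.58394.
Averaging over the posterior, P(blue next | data) = (0)(0.051095) + (1/3)(0.36496) + (1/2)(0.58394) = 0.41363.

0.414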